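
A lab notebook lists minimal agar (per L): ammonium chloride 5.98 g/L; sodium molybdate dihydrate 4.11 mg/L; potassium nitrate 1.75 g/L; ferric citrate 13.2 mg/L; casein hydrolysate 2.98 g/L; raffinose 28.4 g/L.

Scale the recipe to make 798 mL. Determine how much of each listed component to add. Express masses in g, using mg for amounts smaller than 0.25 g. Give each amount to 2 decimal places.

Working volume: 798 mL = 0.798 L.
ammonium chloride: 5.98 g/L × 0.798 L = 4.77 g
sodium molybdate dihydrate: 4.11 mg/L × 0.798 L = 3.28 mg
potassium nitrate: 1.75 g/L × 0.798 L = 1.40 g
ferric citrate: 13.2 mg/L × 0.798 L = 10.53 mg
casein hydrolysate: 2.98 g/L × 0.798 L = 2.38 g
raffinose: 28.4 g/L × 0.798 L = 22.66 g

ammonium chloride 4.77 g; sodium molybdate dihydrate 3.28 mg; potassium nitrate 1.40 g; ferric citrate 10.53 mg; casein hydrolysate 2.38 g; raffinose 22.66 g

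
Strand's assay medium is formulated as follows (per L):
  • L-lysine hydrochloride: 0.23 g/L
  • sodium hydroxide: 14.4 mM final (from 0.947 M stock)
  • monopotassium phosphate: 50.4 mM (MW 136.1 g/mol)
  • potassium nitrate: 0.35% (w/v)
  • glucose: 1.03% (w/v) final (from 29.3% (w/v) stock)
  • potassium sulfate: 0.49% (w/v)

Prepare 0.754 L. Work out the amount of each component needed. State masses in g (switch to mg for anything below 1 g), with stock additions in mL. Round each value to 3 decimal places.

L-lysine hydrochloride 173.420 mg; sodium hydroxide 11.465 mL; monopotassium phosphate 5.172 g; potassium nitrate 2.639 g; glucose 26.506 mL; potassium sulfate 3.695 g

Scale factor relative to 1 L: 0.754.
L-lysine hydrochloride: 0.23 g/L × 0.754 L = 0.17342 g = 173.420 mg
sodium hydroxide: C1V1 = C2V2 → 14.4 mM × 754 mL ÷ 947 mM = 11.465 mL
monopotassium phosphate: 50.4 mmol/L × 136.1 g/mol × 0.754 L ÷ 1000 = 5.172 g
potassium nitrate: 0.35% w/v = 3.5 g/L → 3.5 × 0.754 L = 2.639 g
glucose: V = C2·V2/C1 = 1.03% ÷ 29.3% × 754 mL = 26.506 mL
potassium sulfate: 0.49 g per 100 mL × 754 mL ÷ 100 = 3.695 g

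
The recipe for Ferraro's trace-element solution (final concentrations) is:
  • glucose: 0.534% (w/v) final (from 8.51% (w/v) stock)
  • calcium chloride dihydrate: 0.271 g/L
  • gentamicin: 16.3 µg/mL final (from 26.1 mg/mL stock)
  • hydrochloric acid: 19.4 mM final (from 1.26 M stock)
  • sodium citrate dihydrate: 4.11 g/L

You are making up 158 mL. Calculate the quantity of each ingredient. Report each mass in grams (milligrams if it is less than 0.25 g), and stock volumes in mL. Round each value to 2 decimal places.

Scale factor relative to 1 L: 0.158.
glucose: V = C2·V2/C1 = 0.534% ÷ 8.51% × 158 mL = 9.91 mL
calcium chloride dihydrate: 0.271 g/L × 0.158 L = 0.042818 g = 42.82 mg
gentamicin: C1V1 = C2V2 → 16.3 µg/mL × 158 mL ÷ 26100 µg/mL = 0.10 mL
hydrochloric acid: dilute stock: 19.4 mM × 158 mL ÷ 1260 mM = 2.43 mL
sodium citrate dihydrate: 4.11 g/L × 0.158 L = 0.65 g

glucose 9.91 mL; calcium chloride dihydrate 42.82 mg; gentamicin 0.10 mL; hydrochloric acid 2.43 mL; sodium citrate dihydrate 0.65 g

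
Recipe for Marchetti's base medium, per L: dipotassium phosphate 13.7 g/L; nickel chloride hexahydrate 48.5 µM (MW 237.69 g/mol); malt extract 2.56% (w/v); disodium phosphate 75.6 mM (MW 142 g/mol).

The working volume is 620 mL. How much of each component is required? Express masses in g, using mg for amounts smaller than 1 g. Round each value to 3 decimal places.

Working volume: 620 mL = 0.62 L.
dipotassium phosphate: 13.7 g/L × 0.62 L = 8.494 g
nickel chloride hexahydrate: 48.5 µmol/L × 237.69 g/mol × 0.62 L ÷ 1000 = 7.147 mg
malt extract: 2.56 g per 100 mL × 620 mL ÷ 100 = 15.872 g
disodium phosphate: 75.6 mmol/L × 142 g/mol × 0.62 L ÷ 1000 = 6.656 g

dipotassium phosphate 8.494 g; nickel chloride hexahydrate 7.147 mg; malt extract 15.872 g; disodium phosphate 6.656 g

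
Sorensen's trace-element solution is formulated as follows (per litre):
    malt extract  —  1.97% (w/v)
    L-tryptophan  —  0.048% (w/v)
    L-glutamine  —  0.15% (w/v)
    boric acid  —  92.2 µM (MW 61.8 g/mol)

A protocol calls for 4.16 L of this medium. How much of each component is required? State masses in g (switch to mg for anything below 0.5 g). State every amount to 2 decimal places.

Working volume: 4.16 L.
malt extract: 1.97 g per 100 mL × 4160 mL ÷ 100 = 81.95 g
L-tryptophan: 0.048% w/v = 0.48 g/L → 0.48 × 4.16 L = 2.00 g
L-glutamine: 0.15% w/v = 1.5 g/L → 1.5 × 4.16 L = 6.24 g
boric acid: 92.2 µmol/L × 61.8 g/mol × 4.16 L ÷ 1000 = 23.70 mg

malt extract 81.95 g; L-tryptophan 2.00 g; L-glutamine 6.24 g; boric acid 23.70 mg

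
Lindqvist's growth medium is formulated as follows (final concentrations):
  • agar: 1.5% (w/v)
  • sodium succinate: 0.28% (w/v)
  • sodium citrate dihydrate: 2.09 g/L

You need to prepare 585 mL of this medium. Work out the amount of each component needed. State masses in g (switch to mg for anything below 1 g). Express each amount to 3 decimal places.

agar 8.775 g; sodium succinate 1.638 g; sodium citrate dihydrate 1.223 g

Scale factor relative to 1 L: 0.585.
agar: 1.5 g per 100 mL × 585 mL ÷ 100 = 8.775 g
sodium succinate: 0.28% w/v = 2.8 g/L → 2.8 × 0.585 L = 1.638 g
sodium citrate dihydrate: 2.09 g/L × 0.585 L = 1.223 g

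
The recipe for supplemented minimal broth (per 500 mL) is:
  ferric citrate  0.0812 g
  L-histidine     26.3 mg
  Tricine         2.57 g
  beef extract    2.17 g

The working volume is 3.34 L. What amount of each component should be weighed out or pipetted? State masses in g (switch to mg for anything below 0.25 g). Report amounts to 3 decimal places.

Ratio of target to recipe volume: 3340 / 500 = 6.68.
ferric citrate: 0.0812 g × (3340 mL / 500 mL) = 0.542 g
L-histidine: 26.3 mg × (3340 mL / 500 mL) = 175.684 mg
Tricine: 2.57 g × (3340 mL / 500 mL) = 17.168 g
beef extract: 2.17 g × (3340 mL / 500 mL) = 14.496 g

ferric citrate 0.542 g; L-histidine 175.684 mg; Tricine 17.168 g; beef extract 14.496 g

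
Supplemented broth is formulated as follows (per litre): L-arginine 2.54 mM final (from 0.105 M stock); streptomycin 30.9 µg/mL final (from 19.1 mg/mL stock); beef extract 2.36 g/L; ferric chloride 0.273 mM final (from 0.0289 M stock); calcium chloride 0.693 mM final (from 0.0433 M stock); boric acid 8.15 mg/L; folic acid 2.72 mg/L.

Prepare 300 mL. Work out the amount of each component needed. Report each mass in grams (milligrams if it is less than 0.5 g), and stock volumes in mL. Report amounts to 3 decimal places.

Scale factor relative to 1 L: 0.3.
L-arginine: V = C2·V2/C1 = 2.54 mM × 300 mL ÷ 105 mM = 7.257 mL
streptomycin: V = C2·V2/C1 = 30.9 µg/mL × 300 mL ÷ 19100 µg/mL = 0.485 mL
beef extract: 2.36 g/L × 0.3 L = 0.708 g
ferric chloride: C1V1 = C2V2 → 0.273 mM × 300 mL ÷ 28.9 mM = 2.834 mL
calcium chloride: V = C2·V2/C1 = 0.693 mM × 300 mL ÷ 43.3 mM = 4.801 mL
boric acid: 8.15 mg/L × 0.3 L = 2.445 mg
folic acid: 2.72 mg/L × 0.3 L = 0.816 mg

L-arginine 7.257 mL; streptomycin 0.485 mL; beef extract 0.708 g; ferric chloride 2.834 mL; calcium chloride 4.801 mL; boric acid 2.445 mg; folic acid 0.816 mg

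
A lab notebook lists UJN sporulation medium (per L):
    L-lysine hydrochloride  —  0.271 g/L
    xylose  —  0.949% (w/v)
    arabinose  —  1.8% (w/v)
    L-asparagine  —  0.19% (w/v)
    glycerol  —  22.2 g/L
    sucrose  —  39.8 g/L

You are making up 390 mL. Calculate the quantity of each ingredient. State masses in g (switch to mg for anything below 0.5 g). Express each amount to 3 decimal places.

L-lysine hydrochloride 105.690 mg; xylose 3.701 g; arabinose 7.020 g; L-asparagine 0.741 g; glycerol 8.658 g; sucrose 15.522 g

Working volume: 390 mL = 0.39 L.
L-lysine hydrochloride: 0.271 g/L × 0.39 L = 0.10569 g = 105.690 mg
xylose: 0.949 g per 100 mL × 390 mL ÷ 100 = 3.701 g
arabinose: 1.8% w/v = 18 g/L → 18 × 0.39 L = 7.020 g
L-asparagine: 0.19 g per 100 mL × 390 mL ÷ 100 = 0.741 g
glycerol: 22.2 g/L × 0.39 L = 8.658 g
sucrose: 39.8 g/L × 0.39 L = 15.522 g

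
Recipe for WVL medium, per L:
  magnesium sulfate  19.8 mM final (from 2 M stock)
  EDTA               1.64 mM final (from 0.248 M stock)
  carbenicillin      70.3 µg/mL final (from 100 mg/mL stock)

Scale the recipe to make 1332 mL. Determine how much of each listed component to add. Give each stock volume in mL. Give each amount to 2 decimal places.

Working volume: 1332 mL = 1.332 L.
magnesium sulfate: dilute stock: 19.8 mM × 1332 mL ÷ 2000 mM = 13.19 mL
EDTA: V = C2·V2/C1 = 1.64 mM × 1332 mL ÷ 248 mM = 8.81 mL
carbenicillin: V = C2·V2/C1 = 70.3 µg/mL × 1332 mL ÷ 100000 µg/mL = 0.94 mL

magnesium sulfate 13.19 mL; EDTA 8.81 mL; carbenicillin 0.94 mL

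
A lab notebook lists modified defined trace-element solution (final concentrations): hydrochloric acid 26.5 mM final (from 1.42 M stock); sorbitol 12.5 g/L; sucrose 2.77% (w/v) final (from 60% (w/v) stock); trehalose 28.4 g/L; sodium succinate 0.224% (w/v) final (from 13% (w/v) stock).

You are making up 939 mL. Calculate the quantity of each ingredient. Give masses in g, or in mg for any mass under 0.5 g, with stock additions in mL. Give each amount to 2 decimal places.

Scale factor relative to 1 L: 0.939.
hydrochloric acid: dilute stock: 26.5 mM × 939 mL ÷ 1420 mM = 17.52 mL
sorbitol: 12.5 g/L × 0.939 L = 11.74 g
sucrose: dilute stock: 2.77% ÷ 60% × 939 mL = 43.35 mL
trehalose: 28.4 g/L × 0.939 L = 26.67 g
sodium succinate: dilute stock: 0.224% ÷ 13% × 939 mL = 16.18 mL

hydrochloric acid 17.52 mL; sorbitol 11.74 g; sucrose 43.35 mL; trehalose 26.67 g; sodium succinate 16.18 mL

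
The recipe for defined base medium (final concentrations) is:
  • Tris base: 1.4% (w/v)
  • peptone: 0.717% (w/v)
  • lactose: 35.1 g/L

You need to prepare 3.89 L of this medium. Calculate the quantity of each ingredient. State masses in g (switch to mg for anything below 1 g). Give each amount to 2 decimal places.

Scale factor relative to 1 L: 3.89.
Tris base: 1.4 g per 100 mL × 3890 mL ÷ 100 = 54.46 g
peptone: 0.717 g per 100 mL × 3890 mL ÷ 100 = 27.89 g
lactose: 35.1 g/L × 3.89 L = 136.54 g

Tris base 54.46 g; peptone 27.89 g; lactose 136.54 g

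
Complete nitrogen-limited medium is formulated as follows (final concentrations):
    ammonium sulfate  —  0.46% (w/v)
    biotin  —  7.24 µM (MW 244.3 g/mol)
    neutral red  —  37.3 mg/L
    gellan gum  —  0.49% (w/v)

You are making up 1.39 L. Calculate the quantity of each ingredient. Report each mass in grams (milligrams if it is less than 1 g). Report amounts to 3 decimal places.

ammonium sulfate 6.394 g; biotin 2.459 mg; neutral red 51.847 mg; gellan gum 6.811 g

Working volume: 1.39 L.
ammonium sulfate: 0.46 g per 100 mL × 1390 mL ÷ 100 = 6.394 g
biotin: 7.24 µmol/L × 244.3 g/mol × 1.39 L ÷ 1000 = 2.459 mg
neutral red: 37.3 mg/L × 1.39 L = 51.847 mg
gellan gum: 0.49 g per 100 mL × 1390 mL ÷ 100 = 6.811 g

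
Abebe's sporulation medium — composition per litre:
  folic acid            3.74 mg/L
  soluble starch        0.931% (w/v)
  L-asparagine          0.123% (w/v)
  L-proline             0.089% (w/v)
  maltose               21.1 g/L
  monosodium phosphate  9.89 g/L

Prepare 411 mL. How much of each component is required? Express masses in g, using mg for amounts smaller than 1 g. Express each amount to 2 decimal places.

Working volume: 411 mL = 0.411 L.
folic acid: 3.74 mg/L × 0.411 L = 1.54 mg
soluble starch: 0.931% w/v = 9.31 g/L → 9.31 × 0.411 L = 3.83 g
L-asparagine: 0.123% w/v = 1.23 g/L → 1.23 × 0.411 L = 0.50553 g = 505.53 mg
L-proline: 0.089% w/v = 0.89 g/L → 0.89 × 0.411 L = 0.36579 g = 365.79 mg
maltose: 21.1 g/L × 0.411 L = 8.67 g
monosodium phosphate: 9.89 g/L × 0.411 L = 4.06 g

folic acid 1.54 mg; soluble starch 3.83 g; L-asparagine 505.53 mg; L-proline 365.79 mg; maltose 8.67 g; monosodium phosphate 4.06 g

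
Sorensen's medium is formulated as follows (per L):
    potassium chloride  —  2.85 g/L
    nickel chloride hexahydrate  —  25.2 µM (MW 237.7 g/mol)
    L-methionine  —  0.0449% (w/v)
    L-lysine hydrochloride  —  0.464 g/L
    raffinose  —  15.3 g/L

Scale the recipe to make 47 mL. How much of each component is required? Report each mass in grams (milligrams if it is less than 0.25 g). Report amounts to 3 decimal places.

potassium chloride 133.950 mg; nickel chloride hexahydrate 0.282 mg; L-methionine 21.103 mg; L-lysine hydrochloride 21.808 mg; raffinose 0.719 g

Target volume = 47 mL = 0.047 L.
potassium chloride: 2.85 g/L × 0.047 L = 0.13395 g = 133.950 mg
nickel chloride hexahydrate: 25.2 µmol/L × 237.7 g/mol × 0.047 L ÷ 1000 = 0.282 mg
L-methionine: 0.0449 g per 100 mL × 47 mL ÷ 100 = 0.021103 g = 21.103 mg
L-lysine hydrochloride: 0.464 g/L × 0.047 L = 0.021808 g = 21.808 mg
raffinose: 15.3 g/L × 0.047 L = 0.719 g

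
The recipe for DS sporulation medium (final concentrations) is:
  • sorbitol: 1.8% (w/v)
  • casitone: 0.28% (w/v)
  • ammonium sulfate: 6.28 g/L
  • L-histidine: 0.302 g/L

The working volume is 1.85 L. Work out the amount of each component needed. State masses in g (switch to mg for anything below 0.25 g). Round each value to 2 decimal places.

Working volume: 1.85 L.
sorbitol: 1.8% w/v = 18 g/L → 18 × 1.85 L = 33.30 g
casitone: 0.28% w/v = 2.8 g/L → 2.8 × 1.85 L = 5.18 g
ammonium sulfate: 6.28 g/L × 1.85 L = 11.62 g
L-histidine: 0.302 g/L × 1.85 L = 0.56 g

sorbitol 33.30 g; casitone 5.18 g; ammonium sulfate 11.62 g; L-histidine 0.56 g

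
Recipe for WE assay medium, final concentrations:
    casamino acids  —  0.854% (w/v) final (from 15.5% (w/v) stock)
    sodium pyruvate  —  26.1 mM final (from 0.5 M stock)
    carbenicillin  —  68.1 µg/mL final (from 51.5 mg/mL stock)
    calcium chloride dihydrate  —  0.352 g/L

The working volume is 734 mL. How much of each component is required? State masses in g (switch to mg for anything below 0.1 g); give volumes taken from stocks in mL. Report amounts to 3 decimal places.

Target volume = 734 mL = 0.734 L.
casamino acids: C1V1 = C2V2 → 0.854% ÷ 15.5% × 734 mL = 40.441 mL
sodium pyruvate: dilute stock: 26.1 mM × 734 mL ÷ 500 mM = 38.315 mL
carbenicillin: dilute stock: 68.1 µg/mL × 734 mL ÷ 51500 µg/mL = 0.971 mL
calcium chloride dihydrate: 0.352 g/L × 0.734 L = 0.258 g

casamino acids 40.441 mL; sodium pyruvate 38.315 mL; carbenicillin 0.971 mL; calcium chloride dihydrate 0.258 g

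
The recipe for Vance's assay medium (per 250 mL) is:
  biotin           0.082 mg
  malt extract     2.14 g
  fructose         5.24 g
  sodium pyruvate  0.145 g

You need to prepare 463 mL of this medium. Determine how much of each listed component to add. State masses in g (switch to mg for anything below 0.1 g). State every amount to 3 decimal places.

Scale factor = 463 mL / 250 mL = 1.852.
biotin: 0.082 mg × (463 mL / 250 mL) = 0.152 mg
malt extract: 2.14 g × (463 mL / 250 mL) = 3.963 g
fructose: 5.24 g × (463 mL / 250 mL) = 9.704 g
sodium pyruvate: 0.145 g × (463 mL / 250 mL) = 0.269 g

biotin 0.152 mg; malt extract 3.963 g; fructose 9.704 g; sodium pyruvate 0.269 g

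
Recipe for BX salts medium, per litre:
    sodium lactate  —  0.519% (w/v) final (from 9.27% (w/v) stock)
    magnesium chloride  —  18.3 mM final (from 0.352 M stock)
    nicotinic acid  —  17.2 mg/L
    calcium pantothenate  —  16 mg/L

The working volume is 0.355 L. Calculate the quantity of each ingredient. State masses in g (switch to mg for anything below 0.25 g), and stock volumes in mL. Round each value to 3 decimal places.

sodium lactate 19.875 mL; magnesium chloride 18.456 mL; nicotinic acid 6.106 mg; calcium pantothenate 5.680 mg

Working volume: 0.355 L.
sodium lactate: C1V1 = C2V2 → 0.519% ÷ 9.27% × 355 mL = 19.875 mL
magnesium chloride: V = C2·V2/C1 = 18.3 mM × 355 mL ÷ 352 mM = 18.456 mL
nicotinic acid: 17.2 mg/L × 0.355 L = 6.106 mg
calcium pantothenate: 16 mg/L × 0.355 L = 5.680 mg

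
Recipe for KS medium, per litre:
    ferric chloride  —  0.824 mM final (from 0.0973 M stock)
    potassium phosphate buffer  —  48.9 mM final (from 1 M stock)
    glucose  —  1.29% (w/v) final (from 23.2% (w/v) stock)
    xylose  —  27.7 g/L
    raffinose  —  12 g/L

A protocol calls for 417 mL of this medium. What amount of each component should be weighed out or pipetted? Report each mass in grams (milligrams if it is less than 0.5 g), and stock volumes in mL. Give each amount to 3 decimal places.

Scale factor relative to 1 L: 0.417.
ferric chloride: V = C2·V2/C1 = 0.824 mM × 417 mL ÷ 97.3 mM = 3.531 mL
potassium phosphate buffer: V = C2·V2/C1 = 48.9 mM × 417 mL ÷ 1000 mM = 20.391 mL
glucose: V = C2·V2/C1 = 1.29% ÷ 23.2% × 417 mL = 23.187 mL
xylose: 27.7 g/L × 0.417 L = 11.551 g
raffinose: 12 g/L × 0.417 L = 5.004 g

ferric chloride 3.531 mL; potassium phosphate buffer 20.391 mL; glucose 23.187 mL; xylose 11.551 g; raffinose 5.004 g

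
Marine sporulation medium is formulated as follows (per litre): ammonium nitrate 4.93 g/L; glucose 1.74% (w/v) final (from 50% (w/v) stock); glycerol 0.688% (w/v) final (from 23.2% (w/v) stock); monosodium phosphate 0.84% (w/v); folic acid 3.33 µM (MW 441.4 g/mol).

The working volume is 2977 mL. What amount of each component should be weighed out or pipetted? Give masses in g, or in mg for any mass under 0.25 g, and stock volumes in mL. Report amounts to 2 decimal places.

ammonium nitrate 14.68 g; glucose 103.60 mL; glycerol 88.28 mL; monosodium phosphate 25.01 g; folic acid 4.38 mg

Target volume = 2977 mL = 2.977 L.
ammonium nitrate: 4.93 g/L × 2.977 L = 14.68 g
glucose: C1V1 = C2V2 → 1.74% ÷ 50% × 2977 mL = 103.60 mL
glycerol: C1V1 = C2V2 → 0.688% ÷ 23.2% × 2977 mL = 88.28 mL
monosodium phosphate: 0.84 g per 100 mL × 2977 mL ÷ 100 = 25.01 g
folic acid: 3.33 µmol/L × 441.4 g/mol × 2.977 L ÷ 1000 = 4.38 mg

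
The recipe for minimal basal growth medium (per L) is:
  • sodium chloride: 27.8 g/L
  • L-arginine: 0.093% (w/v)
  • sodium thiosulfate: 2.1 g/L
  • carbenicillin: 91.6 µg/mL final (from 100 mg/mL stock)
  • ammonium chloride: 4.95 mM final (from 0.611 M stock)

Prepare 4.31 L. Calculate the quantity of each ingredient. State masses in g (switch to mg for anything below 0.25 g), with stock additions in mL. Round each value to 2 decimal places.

Scale factor relative to 1 L: 4.31.
sodium chloride: 27.8 g/L × 4.31 L = 119.82 g
L-arginine: 0.093% w/v = 0.93 g/L → 0.93 × 4.31 L = 4.01 g
sodium thiosulfate: 2.1 g/L × 4.31 L = 9.05 g
carbenicillin: V = C2·V2/C1 = 91.6 µg/mL × 4310 mL ÷ 100000 µg/mL = 3.95 mL
ammonium chloride: V = C2·V2/C1 = 4.95 mM × 4310 mL ÷ 611 mM = 34.92 mL

sodium chloride 119.82 g; L-arginine 4.01 g; sodium thiosulfate 9.05 g; carbenicillin 3.95 mL; ammonium chloride 34.92 mL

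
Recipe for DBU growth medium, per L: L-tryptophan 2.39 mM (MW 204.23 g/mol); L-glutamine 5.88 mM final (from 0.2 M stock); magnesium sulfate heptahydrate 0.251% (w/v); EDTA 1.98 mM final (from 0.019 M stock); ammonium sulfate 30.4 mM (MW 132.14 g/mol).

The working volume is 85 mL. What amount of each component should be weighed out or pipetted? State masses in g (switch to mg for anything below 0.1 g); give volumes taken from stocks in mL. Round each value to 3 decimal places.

L-tryptophan 41.489 mg; L-glutamine 2.499 mL; magnesium sulfate heptahydrate 0.213 g; EDTA 8.858 mL; ammonium sulfate 0.341 g

Scale factor relative to 1 L: 0.085.
L-tryptophan: 2.39 mmol/L × 204.23 mg/mmol × 0.085 L = 41.489 mg
L-glutamine: dilute stock: 5.88 mM × 85 mL ÷ 200 mM = 2.499 mL
magnesium sulfate heptahydrate: 0.251 g per 100 mL × 85 mL ÷ 100 = 0.213 g
EDTA: V = C2·V2/C1 = 1.98 mM × 85 mL ÷ 19 mM = 8.858 mL
ammonium sulfate: 30.4 mmol/L × 132.14 g/mol × 0.085 L ÷ 1000 = 0.341 g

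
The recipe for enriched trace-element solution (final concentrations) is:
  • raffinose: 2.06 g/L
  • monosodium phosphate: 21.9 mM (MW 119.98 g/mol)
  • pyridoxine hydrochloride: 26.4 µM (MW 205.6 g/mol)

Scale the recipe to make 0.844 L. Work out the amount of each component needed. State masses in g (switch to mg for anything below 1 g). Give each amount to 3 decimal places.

raffinose 1.739 g; monosodium phosphate 2.218 g; pyridoxine hydrochloride 4.581 mg

Scale factor relative to 1 L: 0.844.
raffinose: 2.06 g/L × 0.844 L = 1.739 g
monosodium phosphate: 21.9 mmol/L × 119.98 g/mol × 0.844 L ÷ 1000 = 2.218 g
pyridoxine hydrochloride: 26.4 µmol/L × 205.6 g/mol × 0.844 L ÷ 1000 = 4.581 mg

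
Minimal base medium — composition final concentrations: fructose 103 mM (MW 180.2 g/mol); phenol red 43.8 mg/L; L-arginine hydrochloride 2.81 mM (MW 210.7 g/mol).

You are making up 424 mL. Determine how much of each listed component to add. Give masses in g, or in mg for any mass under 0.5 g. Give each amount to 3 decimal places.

Scale factor relative to 1 L: 0.424.
fructose: 103 mmol/L × 180.2 g/mol × 0.424 L ÷ 1000 = 7.870 g
phenol red: 43.8 mg/L × 0.424 L = 18.571 mg
L-arginine hydrochloride: 2.81 mmol/L × 210.7 mg/mmol × 0.424 L = 251.036 mg

fructose 7.870 g; phenol red 18.571 mg; L-arginine hydrochloride 251.036 mg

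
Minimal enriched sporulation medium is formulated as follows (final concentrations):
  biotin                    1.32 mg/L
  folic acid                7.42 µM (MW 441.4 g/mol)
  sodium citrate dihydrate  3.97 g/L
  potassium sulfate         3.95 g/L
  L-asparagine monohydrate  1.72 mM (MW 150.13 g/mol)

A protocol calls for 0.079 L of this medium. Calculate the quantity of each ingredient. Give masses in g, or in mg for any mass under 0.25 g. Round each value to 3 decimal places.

Scale factor relative to 1 L: 0.079.
biotin: 1.32 mg/L × 0.079 L = 0.104 mg
folic acid: 7.42 µmol/L × 441.4 g/mol × 0.079 L ÷ 1000 = 0.259 mg
sodium citrate dihydrate: 3.97 g/L × 0.079 L = 0.314 g
potassium sulfate: 3.95 g/L × 0.079 L = 0.312 g
L-asparagine monohydrate: 1.72 mmol/L × 150.13 mg/mmol × 0.079 L = 20.400 mg

biotin 0.104 mg; folic acid 0.259 mg; sodium citrate dihydrate 0.314 g; potassium sulfate 0.312 g; L-asparagine monohydrate 20.400 mg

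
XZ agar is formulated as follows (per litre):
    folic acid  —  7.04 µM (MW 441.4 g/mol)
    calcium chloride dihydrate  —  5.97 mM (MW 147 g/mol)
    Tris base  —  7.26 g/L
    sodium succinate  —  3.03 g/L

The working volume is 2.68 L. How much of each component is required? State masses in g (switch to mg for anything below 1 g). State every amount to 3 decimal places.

folic acid 8.328 mg; calcium chloride dihydrate 2.352 g; Tris base 19.457 g; sodium succinate 8.120 g

Working volume: 2.68 L.
folic acid: 7.04 µmol/L × 441.4 g/mol × 2.68 L ÷ 1000 = 8.328 mg
calcium chloride dihydrate: 5.97 mmol/L × 147 g/mol × 2.68 L ÷ 1000 = 2.352 g
Tris base: 7.26 g/L × 2.68 L = 19.457 g
sodium succinate: 3.03 g/L × 2.68 L = 8.120 g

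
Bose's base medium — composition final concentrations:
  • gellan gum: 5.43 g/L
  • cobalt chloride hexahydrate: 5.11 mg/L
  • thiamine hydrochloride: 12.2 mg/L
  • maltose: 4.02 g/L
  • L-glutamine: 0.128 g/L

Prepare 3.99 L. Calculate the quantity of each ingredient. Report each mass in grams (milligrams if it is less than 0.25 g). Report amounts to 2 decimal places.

gellan gum 21.67 g; cobalt chloride hexahydrate 20.39 mg; thiamine hydrochloride 48.68 mg; maltose 16.04 g; L-glutamine 0.51 g

Scale factor relative to 1 L: 3.99.
gellan gum: 5.43 g/L × 3.99 L = 21.67 g
cobalt chloride hexahydrate: 5.11 mg/L × 3.99 L = 20.39 mg
thiamine hydrochloride: 12.2 mg/L × 3.99 L = 48.68 mg
maltose: 4.02 g/L × 3.99 L = 16.04 g
L-glutamine: 0.128 g/L × 3.99 L = 0.51 g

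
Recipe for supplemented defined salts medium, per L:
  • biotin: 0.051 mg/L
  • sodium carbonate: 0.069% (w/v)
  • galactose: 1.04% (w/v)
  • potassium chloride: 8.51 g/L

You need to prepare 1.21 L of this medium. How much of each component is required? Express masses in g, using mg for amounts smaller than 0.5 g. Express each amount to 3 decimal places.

biotin 0.062 mg; sodium carbonate 0.835 g; galactose 12.584 g; potassium chloride 10.297 g

Scale factor relative to 1 L: 1.21.
biotin: 0.051 mg/L × 1.21 L = 0.062 mg
sodium carbonate: 0.069 g per 100 mL × 1210 mL ÷ 100 = 0.835 g
galactose: 1.04% w/v = 10.4 g/L → 10.4 × 1.21 L = 12.584 g
potassium chloride: 8.51 g/L × 1.21 L = 10.297 g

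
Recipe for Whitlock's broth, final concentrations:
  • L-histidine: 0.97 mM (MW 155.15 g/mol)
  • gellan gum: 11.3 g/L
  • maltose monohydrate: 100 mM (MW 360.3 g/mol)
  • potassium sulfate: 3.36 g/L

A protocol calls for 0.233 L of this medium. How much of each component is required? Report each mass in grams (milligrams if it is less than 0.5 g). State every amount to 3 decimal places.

L-histidine 35.065 mg; gellan gum 2.633 g; maltose monohydrate 8.395 g; potassium sulfate 0.783 g

Working volume: 0.233 L.
L-histidine: 0.97 mmol/L × 155.15 mg/mmol × 0.233 L = 35.065 mg
gellan gum: 11.3 g/L × 0.233 L = 2.633 g
maltose monohydrate: 100 mmol/L × 360.3 g/mol × 0.233 L ÷ 1000 = 8.395 g
potassium sulfate: 3.36 g/L × 0.233 L = 0.783 g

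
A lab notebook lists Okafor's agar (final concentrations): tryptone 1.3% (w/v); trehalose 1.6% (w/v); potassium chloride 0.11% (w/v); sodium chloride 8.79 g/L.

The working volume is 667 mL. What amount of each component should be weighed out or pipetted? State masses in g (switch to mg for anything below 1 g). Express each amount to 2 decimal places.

tryptone 8.67 g; trehalose 10.67 g; potassium chloride 733.70 mg; sodium chloride 5.86 g

Target volume = 667 mL = 0.667 L.
tryptone: 1.3 g per 100 mL × 667 mL ÷ 100 = 8.67 g
trehalose: 1.6 g per 100 mL × 667 mL ÷ 100 = 10.67 g
potassium chloride: 0.11 g per 100 mL × 667 mL ÷ 100 = 0.7337 g = 733.70 mg
sodium chloride: 8.79 g/L × 0.667 L = 5.86 g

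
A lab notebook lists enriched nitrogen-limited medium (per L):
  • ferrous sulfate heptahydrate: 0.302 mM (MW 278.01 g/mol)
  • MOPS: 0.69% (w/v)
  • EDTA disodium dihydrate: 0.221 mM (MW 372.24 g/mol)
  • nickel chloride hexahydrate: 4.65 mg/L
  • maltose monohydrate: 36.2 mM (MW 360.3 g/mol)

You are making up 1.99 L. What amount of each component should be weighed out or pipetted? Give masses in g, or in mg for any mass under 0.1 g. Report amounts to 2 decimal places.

Scale factor relative to 1 L: 1.99.
ferrous sulfate heptahydrate: 0.302 mmol/L × 278.01 g/mol × 1.99 L ÷ 1000 = 0.17 g
MOPS: 0.69% w/v = 6.9 g/L → 6.9 × 1.99 L = 13.73 g
EDTA disodium dihydrate: 0.221 mmol/L × 372.24 g/mol × 1.99 L ÷ 1000 = 0.16 g
nickel chloride hexahydrate: 4.65 mg/L × 1.99 L = 9.25 mg
maltose monohydrate: 36.2 mmol/L × 360.3 g/mol × 1.99 L ÷ 1000 = 25.96 g

ferrous sulfate heptahydrate 0.17 g; MOPS 13.73 g; EDTA disodium dihydrate 0.16 g; nickel chloride hexahydrate 9.25 mg; maltose monohydrate 25.96 g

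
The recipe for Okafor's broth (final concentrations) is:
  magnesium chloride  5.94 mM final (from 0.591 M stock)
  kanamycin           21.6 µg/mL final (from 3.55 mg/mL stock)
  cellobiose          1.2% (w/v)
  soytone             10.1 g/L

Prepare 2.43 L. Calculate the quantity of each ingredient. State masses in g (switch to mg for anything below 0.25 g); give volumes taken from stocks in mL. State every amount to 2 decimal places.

magnesium chloride 24.42 mL; kanamycin 14.79 mL; cellobiose 29.16 g; soytone 24.54 g

Scale factor relative to 1 L: 2.43.
magnesium chloride: dilute stock: 5.94 mM × 2430 mL ÷ 591 mM = 24.42 mL
kanamycin: dilute stock: 21.6 µg/mL × 2430 mL ÷ 3550 µg/mL = 14.79 mL
cellobiose: 1.2 g per 100 mL × 2430 mL ÷ 100 = 29.16 g
soytone: 10.1 g/L × 2.43 L = 24.54 g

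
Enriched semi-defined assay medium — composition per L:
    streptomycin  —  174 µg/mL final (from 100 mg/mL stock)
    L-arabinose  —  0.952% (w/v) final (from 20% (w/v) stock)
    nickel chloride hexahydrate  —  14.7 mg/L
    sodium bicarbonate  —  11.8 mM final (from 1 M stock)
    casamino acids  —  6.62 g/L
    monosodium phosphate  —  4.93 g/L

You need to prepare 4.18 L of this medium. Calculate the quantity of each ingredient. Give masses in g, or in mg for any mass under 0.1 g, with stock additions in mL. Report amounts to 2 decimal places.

Scale factor relative to 1 L: 4.18.
streptomycin: dilute stock: 174 µg/mL × 4180 mL ÷ 100000 µg/mL = 7.27 mL
L-arabinose: C1V1 = C2V2 → 0.952% ÷ 20% × 4180 mL = 198.97 mL
nickel chloride hexahydrate: 14.7 mg/L × 4.18 L = 61.45 mg
sodium bicarbonate: V = C2·V2/C1 = 11.8 mM × 4180 mL ÷ 1000 mM = 49.32 mL
casamino acids: 6.62 g/L × 4.18 L = 27.67 g
monosodium phosphate: 4.93 g/L × 4.18 L = 20.61 g

streptomycin 7.27 mL; L-arabinose 198.97 mL; nickel chloride hexahydrate 61.45 mg; sodium bicarbonate 49.32 mL; casamino acids 27.67 g; monosodium phosphate 20.61 g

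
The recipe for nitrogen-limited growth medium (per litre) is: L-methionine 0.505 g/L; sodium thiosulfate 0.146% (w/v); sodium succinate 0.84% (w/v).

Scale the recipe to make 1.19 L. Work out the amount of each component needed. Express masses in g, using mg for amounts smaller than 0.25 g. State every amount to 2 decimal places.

L-methionine 0.60 g; sodium thiosulfate 1.74 g; sodium succinate 10.00 g

Working volume: 1.19 L.
L-methionine: 0.505 g/L × 1.19 L = 0.60 g
sodium thiosulfate: 0.146% w/v = 1.46 g/L → 1.46 × 1.19 L = 1.74 g
sodium succinate: 0.84 g per 100 mL × 1190 mL ÷ 100 = 10.00 g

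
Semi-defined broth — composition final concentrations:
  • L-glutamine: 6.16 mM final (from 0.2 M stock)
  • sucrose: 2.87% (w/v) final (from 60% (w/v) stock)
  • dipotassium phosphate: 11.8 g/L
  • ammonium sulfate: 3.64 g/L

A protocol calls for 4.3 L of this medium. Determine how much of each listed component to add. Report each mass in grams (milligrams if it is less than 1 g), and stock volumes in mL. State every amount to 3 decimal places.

Working volume: 4.3 L.
L-glutamine: dilute stock: 6.16 mM × 4300 mL ÷ 200 mM = 132.440 mL
sucrose: dilute stock: 2.87% ÷ 60% × 4300 mL = 205.683 mL
dipotassium phosphate: 11.8 g/L × 4.3 L = 50.740 g
ammonium sulfate: 3.64 g/L × 4.3 L = 15.652 g

L-glutamine 132.440 mL; sucrose 205.683 mL; dipotassium phosphate 50.740 g; ammonium sulfate 15.652 g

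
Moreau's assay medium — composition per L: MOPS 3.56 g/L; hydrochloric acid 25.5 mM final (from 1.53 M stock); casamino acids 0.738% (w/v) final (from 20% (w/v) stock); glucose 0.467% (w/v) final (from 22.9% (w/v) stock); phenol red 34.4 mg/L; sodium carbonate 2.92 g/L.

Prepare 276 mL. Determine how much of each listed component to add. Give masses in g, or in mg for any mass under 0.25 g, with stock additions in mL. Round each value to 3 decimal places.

MOPS 0.983 g; hydrochloric acid 4.600 mL; casamino acids 10.184 mL; glucose 5.628 mL; phenol red 9.494 mg; sodium carbonate 0.806 g

Target volume = 276 mL = 0.276 L.
MOPS: 3.56 g/L × 0.276 L = 0.983 g
hydrochloric acid: dilute stock: 25.5 mM × 276 mL ÷ 1530 mM = 4.600 mL
casamino acids: dilute stock: 0.738% ÷ 20% × 276 mL = 10.184 mL
glucose: V = C2·V2/C1 = 0.467% ÷ 22.9% × 276 mL = 5.628 mL
phenol red: 34.4 mg/L × 0.276 L = 9.494 mg
sodium carbonate: 2.92 g/L × 0.276 L = 0.806 g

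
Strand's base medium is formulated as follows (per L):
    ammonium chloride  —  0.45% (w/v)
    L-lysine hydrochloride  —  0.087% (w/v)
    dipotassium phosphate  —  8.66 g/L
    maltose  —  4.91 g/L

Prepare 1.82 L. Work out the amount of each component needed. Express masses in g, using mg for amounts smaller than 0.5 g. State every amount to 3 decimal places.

ammonium chloride 8.190 g; L-lysine hydrochloride 1.583 g; dipotassium phosphate 15.761 g; maltose 8.936 g

Working volume: 1.82 L.
ammonium chloride: 0.45 g per 100 mL × 1820 mL ÷ 100 = 8.190 g
L-lysine hydrochloride: 0.087 g per 100 mL × 1820 mL ÷ 100 = 1.583 g
dipotassium phosphate: 8.66 g/L × 1.82 L = 15.761 g
maltose: 4.91 g/L × 1.82 L = 8.936 g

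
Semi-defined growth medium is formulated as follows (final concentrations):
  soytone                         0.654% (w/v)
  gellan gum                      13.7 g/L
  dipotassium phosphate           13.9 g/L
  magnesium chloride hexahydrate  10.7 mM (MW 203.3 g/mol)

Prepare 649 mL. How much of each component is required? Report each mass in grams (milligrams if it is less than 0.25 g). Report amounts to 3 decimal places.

soytone 4.244 g; gellan gum 8.891 g; dipotassium phosphate 9.021 g; magnesium chloride hexahydrate 1.412 g

Target volume = 649 mL = 0.649 L.
soytone: 0.654 g per 100 mL × 649 mL ÷ 100 = 4.244 g
gellan gum: 13.7 g/L × 0.649 L = 8.891 g
dipotassium phosphate: 13.9 g/L × 0.649 L = 9.021 g
magnesium chloride hexahydrate: 10.7 mmol/L × 203.3 g/mol × 0.649 L ÷ 1000 = 1.412 g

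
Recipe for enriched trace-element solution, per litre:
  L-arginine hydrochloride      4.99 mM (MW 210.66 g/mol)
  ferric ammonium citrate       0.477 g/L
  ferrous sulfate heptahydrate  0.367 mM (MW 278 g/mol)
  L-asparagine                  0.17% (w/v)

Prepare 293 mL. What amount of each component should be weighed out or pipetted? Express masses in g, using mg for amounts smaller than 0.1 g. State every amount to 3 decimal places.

L-arginine hydrochloride 0.308 g; ferric ammonium citrate 0.140 g; ferrous sulfate heptahydrate 29.894 mg; L-asparagine 0.498 g

Scale factor relative to 1 L: 0.293.
L-arginine hydrochloride: 4.99 mmol/L × 210.66 g/mol × 0.293 L ÷ 1000 = 0.308 g
ferric ammonium citrate: 0.477 g/L × 0.293 L = 0.140 g
ferrous sulfate heptahydrate: 0.367 mmol/L × 278 mg/mmol × 0.293 L = 29.894 mg
L-asparagine: 0.17 g per 100 mL × 293 mL ÷ 100 = 0.498 g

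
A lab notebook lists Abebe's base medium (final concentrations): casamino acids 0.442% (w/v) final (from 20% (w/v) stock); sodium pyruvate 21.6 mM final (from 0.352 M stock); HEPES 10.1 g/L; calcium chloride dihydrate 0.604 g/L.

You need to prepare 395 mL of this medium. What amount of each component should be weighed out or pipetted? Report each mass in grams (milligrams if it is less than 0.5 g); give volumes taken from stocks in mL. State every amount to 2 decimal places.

Working volume: 395 mL = 0.395 L.
casamino acids: C1V1 = C2V2 → 0.442% ÷ 20% × 395 mL = 8.73 mL
sodium pyruvate: dilute stock: 21.6 mM × 395 mL ÷ 352 mM = 24.24 mL
HEPES: 10.1 g/L × 0.395 L = 3.99 g
calcium chloride dihydrate: 0.604 g/L × 0.395 L = 0.23858 g = 238.58 mg

casamino acids 8.73 mL; sodium pyruvate 24.24 mL; HEPES 3.99 g; calcium chloride dihydrate 238.58 mg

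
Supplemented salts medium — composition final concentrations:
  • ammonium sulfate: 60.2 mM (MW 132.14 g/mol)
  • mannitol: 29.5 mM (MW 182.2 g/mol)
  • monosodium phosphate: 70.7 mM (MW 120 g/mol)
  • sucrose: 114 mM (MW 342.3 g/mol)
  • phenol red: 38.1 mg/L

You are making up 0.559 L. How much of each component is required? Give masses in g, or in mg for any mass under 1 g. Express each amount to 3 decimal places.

Scale factor relative to 1 L: 0.559.
ammonium sulfate: 60.2 mmol/L × 132.14 g/mol × 0.559 L ÷ 1000 = 4.447 g
mannitol: 29.5 mmol/L × 182.2 g/mol × 0.559 L ÷ 1000 = 3.005 g
monosodium phosphate: 70.7 mmol/L × 120 g/mol × 0.559 L ÷ 1000 = 4.743 g
sucrose: 114 mmol/L × 342.3 g/mol × 0.559 L ÷ 1000 = 21.813 g
phenol red: 38.1 mg/L × 0.559 L = 21.298 mg

ammonium sulfate 4.447 g; mannitol 3.005 g; monosodium phosphate 4.743 g; sucrose 21.813 g; phenol red 21.298 mg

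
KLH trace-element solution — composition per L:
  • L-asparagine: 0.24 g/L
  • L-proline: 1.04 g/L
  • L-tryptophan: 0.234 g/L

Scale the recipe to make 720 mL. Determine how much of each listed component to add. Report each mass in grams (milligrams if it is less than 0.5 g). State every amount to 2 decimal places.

Working volume: 720 mL = 0.72 L.
L-asparagine: 0.24 g/L × 0.72 L = 0.1728 g = 172.80 mg
L-proline: 1.04 g/L × 0.72 L = 0.75 g
L-tryptophan: 0.234 g/L × 0.72 L = 0.16848 g = 168.48 mg

L-asparagine 172.80 mg; L-proline 0.75 g; L-tryptophan 168.48 mg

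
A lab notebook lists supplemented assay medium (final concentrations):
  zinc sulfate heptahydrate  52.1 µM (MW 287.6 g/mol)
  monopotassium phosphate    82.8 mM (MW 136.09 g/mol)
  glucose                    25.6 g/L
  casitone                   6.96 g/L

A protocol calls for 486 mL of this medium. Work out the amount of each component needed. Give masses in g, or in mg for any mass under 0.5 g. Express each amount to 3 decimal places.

zinc sulfate heptahydrate 7.282 mg; monopotassium phosphate 5.476 g; glucose 12.442 g; casitone 3.383 g

Working volume: 486 mL = 0.486 L.
zinc sulfate heptahydrate: 52.1 µmol/L × 287.6 g/mol × 0.486 L ÷ 1000 = 7.282 mg
monopotassium phosphate: 82.8 mmol/L × 136.09 g/mol × 0.486 L ÷ 1000 = 5.476 g
glucose: 25.6 g/L × 0.486 L = 12.442 g
casitone: 6.96 g/L × 0.486 L = 3.383 g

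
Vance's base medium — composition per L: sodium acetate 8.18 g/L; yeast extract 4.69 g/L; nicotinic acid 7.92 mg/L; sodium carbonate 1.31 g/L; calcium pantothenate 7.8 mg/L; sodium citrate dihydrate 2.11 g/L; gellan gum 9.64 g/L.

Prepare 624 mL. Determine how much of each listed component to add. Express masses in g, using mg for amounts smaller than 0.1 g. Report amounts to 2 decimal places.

sodium acetate 5.10 g; yeast extract 2.93 g; nicotinic acid 4.94 mg; sodium carbonate 0.82 g; calcium pantothenate 4.87 mg; sodium citrate dihydrate 1.32 g; gellan gum 6.02 g

Scale factor relative to 1 L: 0.624.
sodium acetate: 8.18 g/L × 0.624 L = 5.10 g
yeast extract: 4.69 g/L × 0.624 L = 2.93 g
nicotinic acid: 7.92 mg/L × 0.624 L = 4.94 mg
sodium carbonate: 1.31 g/L × 0.624 L = 0.82 g
calcium pantothenate: 7.8 mg/L × 0.624 L = 4.87 mg
sodium citrate dihydrate: 2.11 g/L × 0.624 L = 1.32 g
gellan gum: 9.64 g/L × 0.624 L = 6.02 g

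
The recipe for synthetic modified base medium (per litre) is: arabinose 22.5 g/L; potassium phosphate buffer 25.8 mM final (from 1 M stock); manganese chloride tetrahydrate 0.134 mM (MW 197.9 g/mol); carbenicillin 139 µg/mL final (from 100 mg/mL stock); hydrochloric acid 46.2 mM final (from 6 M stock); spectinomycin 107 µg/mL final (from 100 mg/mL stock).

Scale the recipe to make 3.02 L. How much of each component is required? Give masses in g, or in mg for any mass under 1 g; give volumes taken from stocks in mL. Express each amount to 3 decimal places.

arabinose 67.950 g; potassium phosphate buffer 77.916 mL; manganese chloride tetrahydrate 80.086 mg; carbenicillin 4.198 mL; hydrochloric acid 23.254 mL; spectinomycin 3.231 mL

Working volume: 3.02 L.
arabinose: 22.5 g/L × 3.02 L = 67.950 g
potassium phosphate buffer: V = C2·V2/C1 = 25.8 mM × 3020 mL ÷ 1000 mM = 77.916 mL
manganese chloride tetrahydrate: 0.134 mmol/L × 197.9 mg/mmol × 3.02 L = 80.086 mg
carbenicillin: V = C2·V2/C1 = 139 µg/mL × 3020 mL ÷ 100000 µg/mL = 4.198 mL
hydrochloric acid: C1V1 = C2V2 → 46.2 mM × 3020 mL ÷ 6000 mM = 23.254 mL
spectinomycin: C1V1 = C2V2 → 107 µg/mL × 3020 mL ÷ 100000 µg/mL = 3.231 mL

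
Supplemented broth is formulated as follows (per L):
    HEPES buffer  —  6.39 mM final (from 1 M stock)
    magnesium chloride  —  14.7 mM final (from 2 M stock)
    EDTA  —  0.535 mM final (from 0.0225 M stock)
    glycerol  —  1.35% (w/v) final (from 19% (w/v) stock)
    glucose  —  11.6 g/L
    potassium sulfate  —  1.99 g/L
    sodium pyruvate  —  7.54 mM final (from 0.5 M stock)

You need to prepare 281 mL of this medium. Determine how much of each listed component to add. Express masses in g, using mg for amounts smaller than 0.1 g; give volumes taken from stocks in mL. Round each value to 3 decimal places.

HEPES buffer 1.796 mL; magnesium chloride 2.065 mL; EDTA 6.682 mL; glycerol 19.966 mL; glucose 3.260 g; potassium sulfate 0.559 g; sodium pyruvate 4.237 mL

Working volume: 281 mL = 0.281 L.
HEPES buffer: dilute stock: 6.39 mM × 281 mL ÷ 1000 mM = 1.796 mL
magnesium chloride: V = C2·V2/C1 = 14.7 mM × 281 mL ÷ 2000 mM = 2.065 mL
EDTA: V = C2·V2/C1 = 0.535 mM × 281 mL ÷ 22.5 mM = 6.682 mL
glycerol: V = C2·V2/C1 = 1.35% ÷ 19% × 281 mL = 19.966 mL
glucose: 11.6 g/L × 0.281 L = 3.260 g
potassium sulfate: 1.99 g/L × 0.281 L = 0.559 g
sodium pyruvate: V = C2·V2/C1 = 7.54 mM × 281 mL ÷ 500 mM = 4.237 mL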